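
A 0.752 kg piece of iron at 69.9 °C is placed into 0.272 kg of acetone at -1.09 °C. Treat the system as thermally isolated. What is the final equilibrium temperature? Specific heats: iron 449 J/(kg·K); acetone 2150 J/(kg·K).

T_f ≈ 24.9 °C

T_f is the heat-capacity-weighted average of the initial temperatures:
T_f = (337.65·69.9 + 584.8·(-1.09)) / (337.65 + 584.8)
    = 22964 / 922.45 ≈ 24.89 °C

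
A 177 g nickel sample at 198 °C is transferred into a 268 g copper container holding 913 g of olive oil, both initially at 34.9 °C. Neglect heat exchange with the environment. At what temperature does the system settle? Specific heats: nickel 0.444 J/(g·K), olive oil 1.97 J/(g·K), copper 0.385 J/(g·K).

Conservation of energy gives ΣQ = 0:
177·0.444·(T − 198) + 913·1.97·(T − 34.9) + 268·0.385·(T − 34.9) = 0
78.59(T − 198) + 1798.6(T − 34.9) + 103.18(T − 34.9) = 0
(78.59 + 1798.6 + 103.18) T = 78.59·198 + 1798.6·34.9 + 103.18·34.9
T ≈ 41.37 °C

T_f ≈ 41.4 °C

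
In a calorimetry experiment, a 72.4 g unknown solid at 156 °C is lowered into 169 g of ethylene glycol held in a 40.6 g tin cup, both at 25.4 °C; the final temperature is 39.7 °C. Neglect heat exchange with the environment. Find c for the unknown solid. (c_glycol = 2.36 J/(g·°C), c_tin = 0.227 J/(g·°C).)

c ≈ 0.693 J/(g·°C)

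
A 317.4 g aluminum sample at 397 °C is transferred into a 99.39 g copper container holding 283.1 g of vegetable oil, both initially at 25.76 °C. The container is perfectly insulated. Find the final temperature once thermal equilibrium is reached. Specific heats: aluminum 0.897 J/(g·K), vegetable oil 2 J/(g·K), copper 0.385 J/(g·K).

T_f = Σ m_i c_i T_i / Σ m_i c_i:
T_f = (284.71×397 + 566.2×25.76 + 38.27×25.76) / (284.71 + 566.2 + 38.27)
    = 128600 / 889.17 ≈ 144.63 °C

T_f ≈ 144.6 °C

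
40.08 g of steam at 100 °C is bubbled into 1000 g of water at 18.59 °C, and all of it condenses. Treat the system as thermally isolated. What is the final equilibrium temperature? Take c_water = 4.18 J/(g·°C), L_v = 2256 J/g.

T_f ≈ 42.5 °C

Heat gained plus heat lost sum to zero:
latent heat released on condensation: 40.08·2256 = 90420; condensed water 100 °C→T: 167.53(T − 100); original water: 4180(T − 18.59)
4347.5 T = 90420 + 16753 + 77706 = 184880
T ≈ 42.53 °C (< 100 °C, so full condensation is consistent).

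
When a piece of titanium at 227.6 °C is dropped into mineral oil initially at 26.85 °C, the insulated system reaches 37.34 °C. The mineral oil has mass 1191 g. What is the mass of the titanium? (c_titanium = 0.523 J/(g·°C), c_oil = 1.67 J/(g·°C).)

m ≈ 210 g

Heat gained plus heat lost sum to zero:
m·0.523·(37.34 − 227.6) + 1191·1.67·(37.34 − 26.85) = 0
-99.51 m = -20864
m = -20864/-99.51 ≈ 209.7 g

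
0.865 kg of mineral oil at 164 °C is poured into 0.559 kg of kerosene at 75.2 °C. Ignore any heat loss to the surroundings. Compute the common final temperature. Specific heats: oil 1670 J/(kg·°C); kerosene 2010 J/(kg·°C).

With ΣQ=0 the equilibrium temperature is the m·c-weighted mean:
T_f = (1444.5*164 + 1123.6*75.2) / (1444.5 + 1123.6)
    = 321400 / 2568.1 ≈ 125.15 °C

T_f ≈ 125.1 °C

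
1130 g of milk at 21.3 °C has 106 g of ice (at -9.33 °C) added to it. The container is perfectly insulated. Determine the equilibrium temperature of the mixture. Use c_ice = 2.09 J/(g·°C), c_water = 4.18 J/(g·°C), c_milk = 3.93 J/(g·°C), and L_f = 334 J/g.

Conservation of energy gives ΣQ = 0:
ice -9.33→0 °C: 106×2.09×9.33 = 2067; melt ice: 106×334 = 35404; warm the meltwater: 443.08 T; milk cools: 1130×3.93×(T − 21.3) = 4440.9(T − 21.3)
4884 T = 94591 − 37471 = 57120
T ≈ 11.70 °C. Since T > 0 °C, the all-ice-melts assumption holds.

T_f ≈ 11.7 °C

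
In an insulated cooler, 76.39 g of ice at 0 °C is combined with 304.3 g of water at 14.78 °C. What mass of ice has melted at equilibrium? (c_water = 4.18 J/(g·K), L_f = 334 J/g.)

m_melted ≈ 56.3 g

Water can give up m c ΔT = 304.3×4.18×14.78 = 18800 J before reaching 0 °C.
Fully melting the ice requires m_ice L_f = 76.39×334 = 25514 J.
That's not enough to melt it all — equilibrium is at 0 °C with ice remaining.
m_melt = 18800 / L_f = 56.29 g.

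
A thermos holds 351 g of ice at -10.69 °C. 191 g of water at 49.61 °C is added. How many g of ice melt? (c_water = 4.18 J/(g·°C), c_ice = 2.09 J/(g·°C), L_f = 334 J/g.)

Water can give up m c ΔT = 191·4.18·49.61 = 39608 J before reaching 0 °C.
Warming the ice to 0 °C takes 351·2.09·10.69 = 7842.1 J, leaving 31766 J for melting.
Fully melting the ice requires m_ice L_f = 351·334 = 117234 J.
Since 31766 < 117234 J, not all the ice melts; equilibrium is at 0 °C.
m_melt = 31766 / L_f = 95.11 g.

m_melted ≈ 95.1 g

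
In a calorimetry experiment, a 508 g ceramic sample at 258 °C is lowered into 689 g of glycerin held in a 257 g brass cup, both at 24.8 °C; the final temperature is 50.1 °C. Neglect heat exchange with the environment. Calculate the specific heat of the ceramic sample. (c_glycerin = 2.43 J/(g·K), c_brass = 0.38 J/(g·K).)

Net heat exchanged in the isolated system is zero:
508·c·(50.1 − 258) + 689·2.43·(50.1 − 24.8) + 257·0.38·(50.1 − 24.8) = 0
-105613 c = -44830
c = -44830/-105613 ≈ 0.4245 J/(g·K)

c ≈ 0.424 J/(g·K)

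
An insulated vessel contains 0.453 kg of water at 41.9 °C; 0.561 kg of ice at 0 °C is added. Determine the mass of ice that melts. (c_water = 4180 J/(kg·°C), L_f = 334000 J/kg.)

m_melted ≈ 0.238 kg

Water can give up m c ΔT = 0.453·4180·41.9 = 79339 J before reaching 0 °C.
To melt every bit of ice: 0.561·334000 = 187374 J.
79339 J < 187374 J, so only part of the ice melts and the system sits at 0 °C.
m_melt = 79339 / L_f = 0.2375 kg.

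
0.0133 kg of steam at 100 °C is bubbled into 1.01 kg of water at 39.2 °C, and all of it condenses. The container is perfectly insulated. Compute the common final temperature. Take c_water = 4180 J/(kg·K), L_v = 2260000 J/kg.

T_f ≈ 47.0 °C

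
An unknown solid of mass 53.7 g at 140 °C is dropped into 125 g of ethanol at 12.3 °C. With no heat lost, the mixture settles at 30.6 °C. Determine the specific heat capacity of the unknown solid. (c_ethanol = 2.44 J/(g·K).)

c ≈ 0.95 J/(g·K)

Heat lost by the unknown solid = heat gained by the ethanol:
53.7·c·(140 − 30.6) = 125·2.44·(30.6 − 12.3)
5874.8 c = 5581.5  ⇒  c ≈ 0.9501 J/(g·K)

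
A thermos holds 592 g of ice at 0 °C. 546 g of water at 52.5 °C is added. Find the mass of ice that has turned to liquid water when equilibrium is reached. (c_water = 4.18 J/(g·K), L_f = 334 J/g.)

m_melted ≈ 359 g

Cooling the water to 0 °C releases 546×4.18×52.5 = 119820 J.
Fully melting the ice requires m_ice L_f = 592×334 = 197728 J.
Since 119820 < 197728 J, not all the ice melts; equilibrium is at 0 °C.
m_melted×334 = 119820  ⇒  m_melted ≈ 358.7 g.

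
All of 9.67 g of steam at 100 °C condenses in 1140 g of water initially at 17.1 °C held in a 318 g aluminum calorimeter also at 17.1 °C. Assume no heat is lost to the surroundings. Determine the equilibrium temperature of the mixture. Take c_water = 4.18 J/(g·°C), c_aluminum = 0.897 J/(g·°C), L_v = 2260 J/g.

T_f ≈ 22.1 °C

Net heat exchanged in the isolated system is zero:
steam→water at 100 °C releases m L_v = 9.67×2260 = 21854
  condensed water 100 °C→T: 40.42(T − 100)
  original water: 4765.2(T − 17.1)
  aluminum cup: 318×0.897×(T − 17.1) = 285.25(T − 17.1)
5090.9 T = 21854 + 4042.1 + 86363 = 112259
T ≈ 22.05 °C (< 100 °C, so full condensation is consistent).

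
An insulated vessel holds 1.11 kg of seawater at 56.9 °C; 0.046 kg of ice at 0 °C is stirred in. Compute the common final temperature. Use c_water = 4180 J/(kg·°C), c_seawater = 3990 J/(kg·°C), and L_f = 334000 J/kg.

Let T be the final temperature. ΣQ_i = 0:
melt ice: 0.046×334000 = 15364
  warm the meltwater: 192.28 T
  seawater: 4428.9(T − 56.9)
4621.2 T = 252004 − 15364 = 236640
T ≈ 51.21 °C — above 0 °C, consistent with complete melting.

T_f ≈ 51.2 °C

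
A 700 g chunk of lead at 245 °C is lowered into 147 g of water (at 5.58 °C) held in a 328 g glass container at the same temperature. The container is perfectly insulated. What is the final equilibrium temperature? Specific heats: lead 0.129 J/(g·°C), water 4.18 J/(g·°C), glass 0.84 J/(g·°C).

T_f ≈ 27.6 °C

Taking heat into each body as positive, Σ m c ΔT = 0:
700·0.129·(T − 245) + 147·4.18·(T − 5.58) + 328·0.84·(T − 5.58) = 0
980.28 T = 27090
T = 27090/980.28 ≈ 27.63 °C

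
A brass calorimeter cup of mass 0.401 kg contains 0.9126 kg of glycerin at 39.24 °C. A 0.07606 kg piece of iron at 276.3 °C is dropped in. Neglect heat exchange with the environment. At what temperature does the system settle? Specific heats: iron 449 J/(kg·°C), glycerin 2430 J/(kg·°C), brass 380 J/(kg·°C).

Let T be the final temperature. ΣQ_i = 0:
0.07606·449·(T − 276.3) + 0.9126·2430·(T − 39.24) + 0.401·380·(T − 39.24) = 0
34.15(T − 276.3) + 2217.6(T − 39.24) + 152.38(T − 39.24) = 0
(34.15 + 2217.6 + 152.38) T = 34.15·276.3 + 2217.6·39.24 + 152.38·39.24
T = 102435/2404.1 ≈ 42.61 °C

T_f ≈ 42.6 °C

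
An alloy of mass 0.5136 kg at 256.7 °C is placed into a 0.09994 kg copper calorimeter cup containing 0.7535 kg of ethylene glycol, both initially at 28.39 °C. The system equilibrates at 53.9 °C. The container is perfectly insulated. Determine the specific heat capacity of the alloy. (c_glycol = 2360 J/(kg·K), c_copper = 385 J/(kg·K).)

Heat gained plus heat lost sum to zero:
0.5136×c×(53.9 − 256.7) + 0.7535×2360×(53.9 − 28.39) + 0.09994×385×(53.9 − 28.39) = 0
-104.16 c = -46345
c = -46345/-104.16 ≈ 444.9 J/(kg·K)

c ≈ 445 J/(kg·K)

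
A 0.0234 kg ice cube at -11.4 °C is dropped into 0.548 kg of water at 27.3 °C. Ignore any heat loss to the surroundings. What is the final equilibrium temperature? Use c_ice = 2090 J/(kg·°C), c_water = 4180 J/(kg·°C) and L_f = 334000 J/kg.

T_f ≈ 22.7 °C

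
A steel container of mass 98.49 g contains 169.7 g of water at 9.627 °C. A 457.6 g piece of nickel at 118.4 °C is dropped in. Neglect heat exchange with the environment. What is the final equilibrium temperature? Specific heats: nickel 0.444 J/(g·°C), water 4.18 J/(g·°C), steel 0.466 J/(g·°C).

T_f ≈ 32.7 °C

Energy conservation, ΣQ = 0:
457.6×0.444×(T − 118.4) + 169.7×4.18×(T − 9.627) + 98.49×0.466×(T − 9.627) = 0
203.17(T − 118.4) + 709.35(T − 9.627) + 45.9(T − 9.627) = 0
958.42 T = 31327
T ≈ 32.69 °C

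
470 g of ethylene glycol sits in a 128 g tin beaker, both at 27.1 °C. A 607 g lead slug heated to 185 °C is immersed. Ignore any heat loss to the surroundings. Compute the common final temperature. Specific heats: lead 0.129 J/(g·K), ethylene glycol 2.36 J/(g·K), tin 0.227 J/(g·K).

T_f ≈ 37.3 °C

Setting the total heat transfer to zero:
607·0.129·(T − 185) + 470·2.36·(T − 27.1) + 128·0.227·(T − 27.1) = 0
1216.6 T = 45333
T = 45333/1216.6 ≈ 37.26 °C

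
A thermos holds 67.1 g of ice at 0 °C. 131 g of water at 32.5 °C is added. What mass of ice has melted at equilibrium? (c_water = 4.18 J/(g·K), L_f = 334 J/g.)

Cooling the water to 0 °C releases 131×4.18×32.5 = 17796 J.
Fully melting the ice requires m_ice L_f = 67.1×334 = 22411 J.
Since 17796 < 22411 J, not all the ice melts; equilibrium is at 0 °C.
m_melted×334 = 17796  ⇒  m_melted ≈ 53.28 g.

m_melted ≈ 53.3 g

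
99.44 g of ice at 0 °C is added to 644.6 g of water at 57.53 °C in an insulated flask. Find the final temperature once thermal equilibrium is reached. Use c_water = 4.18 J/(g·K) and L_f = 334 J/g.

T_f ≈ 39.2 °C

Taking heat into each body as positive, Σ m c ΔT = 0:
fusion: m_ice L_f = 99.44·334 = 33213
  warm the meltwater: 415.66 T
  water cools: 644.6·4.18·(T − 57.53) = 2694.4(T − 57.53)
3110.1 T = 155010 − 33213 = 121797
T ≈ 39.16 °C — above 0 °C, consistent with complete melting.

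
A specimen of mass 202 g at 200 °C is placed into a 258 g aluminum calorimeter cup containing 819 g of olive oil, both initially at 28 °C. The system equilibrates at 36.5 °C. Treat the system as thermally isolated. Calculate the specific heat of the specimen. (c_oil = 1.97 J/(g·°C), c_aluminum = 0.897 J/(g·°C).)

c ≈ 0.475 J/(g·°C)

Net heat exchanged in the isolated system is zero:
202·c·(36.5 − 200) + 819·1.97·(36.5 − 28) + 258·0.897·(36.5 − 28) = 0
-33027 c = -15681
c = -15681/-33027 ≈ 0.4748 J/(g·°C)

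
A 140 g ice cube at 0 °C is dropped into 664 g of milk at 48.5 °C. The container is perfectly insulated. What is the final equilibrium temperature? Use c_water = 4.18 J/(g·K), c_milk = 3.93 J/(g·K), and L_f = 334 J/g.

T_f ≈ 25.0 °C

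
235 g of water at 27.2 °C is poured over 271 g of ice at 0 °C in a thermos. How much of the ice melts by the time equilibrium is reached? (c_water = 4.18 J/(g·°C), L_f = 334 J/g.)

m_melted ≈ 80 g

Heat available from the water dropping to 0 °C: 235·4.18·27.2 = 26719 J.
Fully melting the ice requires m_ice L_f = 271·334 = 90514 J.
Since 26719 < 90514 J, not all the ice melts; equilibrium is at 0 °C.
m_melted·334 = 26719  ⇒  m_melted ≈ 80 g.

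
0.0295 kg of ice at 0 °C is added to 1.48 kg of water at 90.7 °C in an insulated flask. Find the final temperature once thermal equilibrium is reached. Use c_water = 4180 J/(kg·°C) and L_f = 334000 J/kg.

Setting the total heat transfer to zero:
melt ice: 0.0295·334000 = 9853
  warm the meltwater: 123.31 T
  water: 6186.4(T − 90.7)
6309.7 T = 561106 − 9853 = 551253
T ≈ 87.37 °C. Since T > 0 °C, the all-ice-melts assumption holds.

T_f ≈ 87.4 °C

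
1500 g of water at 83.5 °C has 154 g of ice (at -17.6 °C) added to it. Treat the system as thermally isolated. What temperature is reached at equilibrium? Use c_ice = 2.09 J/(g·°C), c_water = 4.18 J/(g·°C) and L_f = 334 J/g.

Let T be the final temperature. ΣQ_i = 0:
warm ice to 0 °C: 154×2.09×(0 − (-17.6)) = 5664.7
  melt ice: 154×334 = 51436
  meltwater 0→T: 154×4.18×T = 643.72 T
  water: 6270(T − 83.5)
6913.7 T = 523545 − 57101 = 466444
T ≈ 67.47 °C. Since T > 0 °C, the all-ice-melts assumption holds.

T_f ≈ 67.5 °C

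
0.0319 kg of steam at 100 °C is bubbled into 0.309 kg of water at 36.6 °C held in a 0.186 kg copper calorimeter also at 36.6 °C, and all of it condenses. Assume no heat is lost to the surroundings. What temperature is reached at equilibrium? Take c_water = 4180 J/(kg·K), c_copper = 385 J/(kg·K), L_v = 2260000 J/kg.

T_f ≈ 90.4 °C

Energy conservation, ΣQ = 0:
latent heat released on condensation: 0.0319·2260000 = 72094
  condensate cools 100→T: 0.0319·4180·(T − 100) = 133.34(T − 100)
  water warms: 0.309·4180·(T − 36.6) = 1291.6(T − 36.6)
  copper cup: 0.186·385·(T − 36.6) = 71.61(T − 36.6)
1496.6 T = 72094 + 13334 + 49894 = 135322
T ≈ 90.42 °C, under the boiling point, so the assumption holds.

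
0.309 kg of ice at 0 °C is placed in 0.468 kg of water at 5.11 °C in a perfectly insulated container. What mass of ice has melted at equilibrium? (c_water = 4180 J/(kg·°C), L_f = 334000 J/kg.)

m_melted ≈ 0.0299 kg

Cooling the water to 0 °C releases 0.468·4180·5.11 = 9996.4 J.
Fully melting the ice requires m_ice L_f = 0.309·334000 = 103206 J.
Since 9996.4 < 103206 J, not all the ice melts; equilibrium is at 0 °C.
m_melt = 9996.4 / L_f = 0.02993 kg.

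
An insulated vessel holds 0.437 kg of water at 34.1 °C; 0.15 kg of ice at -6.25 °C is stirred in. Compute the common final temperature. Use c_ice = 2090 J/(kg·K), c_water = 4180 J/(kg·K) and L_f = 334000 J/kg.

Energy balance with sensible and latent terms:
ice -6.25→0 °C: 0.15·2090·6.25 = 1959.4; melt ice: 0.15·334000 = 50100; warm the meltwater: 627 T; water: 1826.7(T − 34.1)
2453.7 T = 62289 − 52059 = 10230
T ≈ 4.17 °C (positive, so assuming full melt was valid).

T_f ≈ 4.2 °C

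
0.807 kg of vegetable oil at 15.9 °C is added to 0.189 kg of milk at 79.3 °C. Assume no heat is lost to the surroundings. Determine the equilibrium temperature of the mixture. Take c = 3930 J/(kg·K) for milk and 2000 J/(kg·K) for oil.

T_f ≈ 35.9 °C

T_f = Σ m_i c_i T_i / Σ m_i c_i:
T_f = (742.77*79.3 + 1614*15.9) / (742.77 + 1614)
    = 84564 / 2356.8 ≈ 35.88 °C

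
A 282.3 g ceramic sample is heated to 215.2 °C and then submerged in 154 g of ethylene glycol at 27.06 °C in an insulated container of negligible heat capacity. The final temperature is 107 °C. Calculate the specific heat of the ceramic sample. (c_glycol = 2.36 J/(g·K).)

Let T be the final temperature. ΣQ_i = 0:
282.3·c·(107 − 215.2) + 154·2.36·(107 − 27.06) = 0
-30545 c = -29053
c = -29053/-30545 ≈ 0.9512 J/(g·K)

c ≈ 0.951 J/(g·K)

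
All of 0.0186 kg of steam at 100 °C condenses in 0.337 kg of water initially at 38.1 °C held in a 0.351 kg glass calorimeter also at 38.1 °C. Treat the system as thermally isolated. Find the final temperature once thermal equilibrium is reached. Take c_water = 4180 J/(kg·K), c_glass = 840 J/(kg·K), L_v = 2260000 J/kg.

T_f ≈ 64.4 °C

Let T be the final temperature. ΣQ_i = 0:
steam→water at 100 °C releases m L_v = 0.0186×2260000 = 42036; condensed water 100 °C→T: 77.75(T − 100); water warms: 0.337×4180×(T − 38.1) = 1408.7(T − 38.1); glass cup: 0.351×840×(T − 38.1) = 294.84(T − 38.1)
1781.2 T = 42036 + 7774.8 + 64903 = 114714
T ≈ 64.40 °C (< 100 °C, so full condensation is consistent).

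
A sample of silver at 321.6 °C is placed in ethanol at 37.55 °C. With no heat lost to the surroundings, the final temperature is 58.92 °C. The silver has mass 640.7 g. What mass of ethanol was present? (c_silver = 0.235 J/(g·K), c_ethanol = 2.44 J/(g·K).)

m ≈ 758 g

|Q_silver| = |Q_ethanol|:
640.7×0.235×(321.6 − 58.92) = m×2.44×(58.92 − 37.55)
52.14 m = 39550  ⇒  m ≈ 758.5 g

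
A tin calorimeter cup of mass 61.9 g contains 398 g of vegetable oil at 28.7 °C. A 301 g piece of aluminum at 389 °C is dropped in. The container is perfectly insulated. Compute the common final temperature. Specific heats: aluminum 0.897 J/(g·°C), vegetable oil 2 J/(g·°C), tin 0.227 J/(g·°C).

Conservation of energy gives ΣQ = 0:
301*0.897*(T − 389) + 398*2*(T − 28.7) + 61.9*0.227*(T − 28.7) = 0
270(T − 389) + 796(T − 28.7) + 14.05(T − 28.7) = 0
(270 + 796 + 14.05) T = 270*389 + 796*28.7 + 14.05*28.7
T ≈ 118.77 °C

T_f ≈ 118.8 °C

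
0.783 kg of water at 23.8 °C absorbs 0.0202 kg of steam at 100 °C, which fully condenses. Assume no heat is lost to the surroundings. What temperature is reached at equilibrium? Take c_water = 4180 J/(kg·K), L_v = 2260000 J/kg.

Net heat exchanged in the isolated system is zero:
condense steam: −0.0202·2260000 = −45652
  condensate cools 100→T: 0.0202·4180·(T − 100) = 84.44(T − 100)
  water warms: 0.783·4180·(T − 23.8) = 3272.9(T − 23.8)
3357.4 T = 45652 + 8443.6 + 77896 = 131992
T ≈ 39.31 °C (< 100 °C, so full condensation is consistent).

T_f ≈ 39.3 °C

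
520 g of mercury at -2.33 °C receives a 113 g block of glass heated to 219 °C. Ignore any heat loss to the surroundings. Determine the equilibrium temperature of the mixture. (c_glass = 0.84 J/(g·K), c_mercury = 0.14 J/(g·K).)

T_f ≈ 122.9 °C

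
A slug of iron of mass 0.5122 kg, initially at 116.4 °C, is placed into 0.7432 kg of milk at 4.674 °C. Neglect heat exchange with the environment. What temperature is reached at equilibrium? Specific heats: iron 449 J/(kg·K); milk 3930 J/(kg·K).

T_f ≈ 12.8 °C

Heat lost by the iron equals heat gained by the milk:
0.5122*449*(116.4 − T) = 0.7432*3930*(T − 4.674)
229.98(116.4 − T) = 2920.8(T − 4.674)
3150.8 T = 40421  ⇒  T ≈ 12.83 °C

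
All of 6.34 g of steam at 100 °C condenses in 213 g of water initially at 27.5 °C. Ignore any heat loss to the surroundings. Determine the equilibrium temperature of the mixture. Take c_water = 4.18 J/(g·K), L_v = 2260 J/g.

T_f ≈ 45.2 °C

Sum of m c ΔT and latent-heat terms is zero:
latent heat released on condensation: 6.34·2260 = 14328; condensed water 100 °C→T: 26.5(T − 100); water warms: 213·4.18·(T − 27.5) = 890.34(T − 27.5)
916.84 T = 14328 + 2650.1 + 24484 = 41463
T ≈ 45.22 °C — below 100 °C, confirming all the steam condensed.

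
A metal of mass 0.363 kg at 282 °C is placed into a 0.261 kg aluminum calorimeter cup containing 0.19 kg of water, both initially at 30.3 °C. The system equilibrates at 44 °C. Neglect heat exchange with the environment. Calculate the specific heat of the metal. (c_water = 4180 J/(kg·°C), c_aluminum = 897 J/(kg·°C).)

c ≈ 163 J/(kg·°C)

Energy conservation, ΣQ = 0:
0.363×c×(44 − 282) + 0.19×4180×(44 − 30.3) + 0.261×897×(44 − 30.3) = 0
-86.39 c = -14088
c = -14088/-86.39 ≈ 163.1 J/(kg·°C)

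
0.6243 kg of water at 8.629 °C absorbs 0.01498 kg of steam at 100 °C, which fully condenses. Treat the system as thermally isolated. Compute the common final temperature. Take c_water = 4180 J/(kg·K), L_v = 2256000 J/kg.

Let T be the final temperature. ΣQ_i = 0:
latent heat released on condensation: 0.01498×2256000 = 33795
  condensed water 100 °C→T: 62.62(T − 100)
  original water: 2609.6(T − 8.629)
2672.2 T = 33795 + 6261.6 + 22518 = 62575
T ≈ 23.42 °C — below 100 °C, confirming all the steam condensed.

T_f ≈ 23.4 °C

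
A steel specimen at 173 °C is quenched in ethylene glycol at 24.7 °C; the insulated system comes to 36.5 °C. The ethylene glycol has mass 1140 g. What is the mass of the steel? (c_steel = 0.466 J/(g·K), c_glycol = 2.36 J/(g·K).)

m ≈ 499 g

Conservation of energy gives ΣQ = 0:
m·0.466·(36.5 − 173) + 1140·2.36·(36.5 − 24.7) = 0
-63.61 m = -31747
m = -31747/-63.61 ≈ 499.1 g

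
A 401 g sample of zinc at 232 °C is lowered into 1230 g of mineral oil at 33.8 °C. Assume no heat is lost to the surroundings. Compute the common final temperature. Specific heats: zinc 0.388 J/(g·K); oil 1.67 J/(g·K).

|Q_zinc| = |Q_oil|:
401·0.388·(232 − T) = 1230·1.67·(T − 33.8)
155.59(232 − T) = 2054.1(T − 33.8)
2209.7 T = 105525  ⇒  T ≈ 47.76 °C

T_f ≈ 47.8 °C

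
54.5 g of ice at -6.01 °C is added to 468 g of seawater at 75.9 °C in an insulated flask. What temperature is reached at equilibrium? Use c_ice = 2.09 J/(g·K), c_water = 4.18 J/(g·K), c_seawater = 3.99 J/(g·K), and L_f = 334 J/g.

Taking heat into each body as positive, Σ m c ΔT = 0:
warm ice to 0 °C: 54.5×2.09×(0 − (-6.01)) = 684.57; latent heat to melt: 54.5×334 = 18203; warm the meltwater: 227.81 T; seawater cools: 468×3.99×(T − 75.9) = 1867.3(T − 75.9)
2095.1 T = 141730 − 18888 = 122842
T ≈ 58.63 °C. Since T > 0 °C, the all-ice-melts assumption holds.

T_f ≈ 58.6 °C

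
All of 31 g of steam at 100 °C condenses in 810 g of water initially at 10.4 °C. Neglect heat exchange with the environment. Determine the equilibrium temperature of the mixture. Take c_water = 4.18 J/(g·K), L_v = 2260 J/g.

Let T be the final temperature. ΣQ_i = 0:
condense steam: −31·2260 = −70060
  condensate cools 100→T: 31·4.18·(T − 100) = 129.58(T − 100)
  original water: 3385.8(T − 10.4)
3515.4 T = 70060 + 12958 + 35212 = 118230
T ≈ 33.63 °C, under the boiling point, so the assumption holds.

T_f ≈ 33.6 °C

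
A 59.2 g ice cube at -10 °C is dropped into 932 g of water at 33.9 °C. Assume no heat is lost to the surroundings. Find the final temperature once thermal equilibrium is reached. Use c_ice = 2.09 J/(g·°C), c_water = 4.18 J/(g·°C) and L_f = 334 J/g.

T_f ≈ 26.8 °C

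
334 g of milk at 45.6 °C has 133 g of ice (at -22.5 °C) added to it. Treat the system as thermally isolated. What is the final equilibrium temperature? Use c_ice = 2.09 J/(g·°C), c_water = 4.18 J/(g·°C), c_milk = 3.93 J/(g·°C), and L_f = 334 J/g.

T_f ≈ 4.9 °C

Heat gained plus heat lost sum to zero:
ice -22.5→0 °C: 133×2.09×22.5 = 6254.3; latent heat to melt: 133×334 = 44422; meltwater 0→T: 133×4.18×T = 555.94 T; milk cools: 334×3.93×(T − 45.6) = 1312.6(T − 45.6)
1868.6 T = 59855 − 50676 = 9179.1
T ≈ 4.91 °C (positive, so assuming full melt was valid).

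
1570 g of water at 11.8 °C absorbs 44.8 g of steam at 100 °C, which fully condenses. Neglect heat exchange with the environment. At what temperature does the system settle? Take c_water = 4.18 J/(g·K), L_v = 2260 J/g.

T_f ≈ 29.2 °C

Let T be the final temperature. ΣQ_i = 0:
condense steam: −44.8×2260 = −101248; condensate cools 100→T: 44.8×4.18×(T − 100) = 187.26(T − 100); water warms: 1570×4.18×(T − 11.8) = 6562.6(T − 11.8)
6749.9 T = 101248 + 18726 + 77439 = 197413
T ≈ 29.25 °C, under the boiling point, so the assumption holds.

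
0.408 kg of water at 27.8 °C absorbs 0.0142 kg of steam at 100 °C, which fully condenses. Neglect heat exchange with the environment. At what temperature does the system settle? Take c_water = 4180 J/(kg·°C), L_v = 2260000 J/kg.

Net heat exchanged in the isolated system is zero:
condense steam: −0.0142·2260000 = −32092; condensed water 100 °C→T: 59.36(T − 100); water warms: 0.408·4180·(T − 27.8) = 1705.4(T − 27.8)
1764.8 T = 32092 + 5935.6 + 47411 = 85439
T ≈ 48.41 °C — below 100 °C, confirming all the steam condensed.

T_f ≈ 48.4 °C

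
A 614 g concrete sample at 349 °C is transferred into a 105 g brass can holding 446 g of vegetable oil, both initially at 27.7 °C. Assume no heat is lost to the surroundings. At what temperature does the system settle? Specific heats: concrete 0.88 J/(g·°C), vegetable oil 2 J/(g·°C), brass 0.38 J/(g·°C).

T_f ≈ 145.6 °C

Setting the total heat transfer to zero:
614×0.88×(T − 349) + 446×2×(T − 27.7) + 105×0.38×(T − 27.7) = 0
1472.2 T = 214385
T ≈ 145.62 °C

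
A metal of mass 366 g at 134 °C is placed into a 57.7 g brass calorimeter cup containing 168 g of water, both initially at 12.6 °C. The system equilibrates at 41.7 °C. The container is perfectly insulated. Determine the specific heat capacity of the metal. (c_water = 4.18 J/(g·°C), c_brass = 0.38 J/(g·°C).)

c ≈ 0.624 J/(g·°C)

Conservation of energy gives ΣQ = 0:
366·c·(41.7 − 134) + 168·4.18·(41.7 − 12.6) + 57.7·0.38·(41.7 − 12.6) = 0
-33782 c = -21073
c = -21073/-33782 ≈ 0.6238 J/(g·°C)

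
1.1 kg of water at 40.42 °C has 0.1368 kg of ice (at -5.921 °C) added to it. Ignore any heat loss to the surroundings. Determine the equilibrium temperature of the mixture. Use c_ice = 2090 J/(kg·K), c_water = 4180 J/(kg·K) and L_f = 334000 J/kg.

T_f ≈ 26.8 °C

Conservation of energy gives ΣQ = 0:
ice -5.921→0 °C: 0.1368·2090·5.921 = 1692.9
  fusion: m_ice L_f = 0.1368·334000 = 45691
  warm the meltwater: 571.82 T
  water cools: 1.1·4180·(T − 40.42) = 4598(T − 40.42)
5169.8 T = 185851 − 47384 = 138467
T ≈ 26.78 °C. Since T > 0 °C, the all-ice-melts assumption holds.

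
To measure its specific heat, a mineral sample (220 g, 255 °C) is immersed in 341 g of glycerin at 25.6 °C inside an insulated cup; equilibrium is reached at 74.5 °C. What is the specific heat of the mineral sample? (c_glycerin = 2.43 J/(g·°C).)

Heat lost by the mineral sample = heat gained by the glycerin:
220×c×(255 − 74.5) = 341×2.43×(74.5 − 25.6)
39710 c = 40520  ⇒  c ≈ 1.02 J/(g·°C)

c ≈ 1.02 J/(g·°C)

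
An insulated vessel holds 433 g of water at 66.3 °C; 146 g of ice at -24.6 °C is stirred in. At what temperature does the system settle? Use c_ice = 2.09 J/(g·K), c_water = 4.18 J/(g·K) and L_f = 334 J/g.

T_f ≈ 26.3 °C

Sum of m c ΔT and latent-heat terms is zero:
warm ice to 0 °C: 146·2.09·(0 − (-24.6)) = 7506.4
  melt ice: 146·334 = 48764
  warm the meltwater: 610.28 T
  water: 1809.9(T − 66.3)
2420.2 T = 119999 − 56270 = 63729
T ≈ 26.33 °C. Since T > 0 °C, the all-ice-melts assumption holds.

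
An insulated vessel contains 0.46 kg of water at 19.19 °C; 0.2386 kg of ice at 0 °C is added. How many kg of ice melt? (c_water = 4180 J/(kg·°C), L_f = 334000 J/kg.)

m_melted ≈ 0.11 kg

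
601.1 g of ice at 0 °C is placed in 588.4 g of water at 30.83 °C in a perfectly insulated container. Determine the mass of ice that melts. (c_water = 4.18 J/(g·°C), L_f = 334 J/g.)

Water can give up m c ΔT = 588.4×4.18×30.83 = 75827 J before reaching 0 °C.
To melt every bit of ice: 601.1×334 = 200767 J.
That's not enough to melt it all — equilibrium is at 0 °C with ice remaining.
Mass melted = 75827/334 ≈ 227 g.

m_melted ≈ 227 g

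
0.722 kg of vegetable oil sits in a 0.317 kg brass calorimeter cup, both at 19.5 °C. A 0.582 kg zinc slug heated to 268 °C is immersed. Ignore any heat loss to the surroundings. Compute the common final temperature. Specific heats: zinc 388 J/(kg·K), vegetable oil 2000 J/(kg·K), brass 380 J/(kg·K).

Energy conservation, ΣQ = 0:
0.582·388·(T − 268) + 0.722·2000·(T − 19.5) + 0.317·380·(T − 19.5) = 0
(225.82 + 1444 + 120.46) T = 225.82·268 + 1444·19.5 + 120.46·19.5
T = 91026/1790.3 ≈ 50.84 °C

T_f ≈ 50.8 °C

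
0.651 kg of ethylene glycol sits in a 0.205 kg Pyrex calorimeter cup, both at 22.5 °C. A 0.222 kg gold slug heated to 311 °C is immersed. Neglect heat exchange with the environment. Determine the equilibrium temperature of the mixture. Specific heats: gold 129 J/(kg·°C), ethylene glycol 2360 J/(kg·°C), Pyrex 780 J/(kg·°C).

T_f = Σ m_i c_i T_i / Σ m_i c_i:
T_f = (28.64*311 + 1536.4*22.5 + 159.9*22.5) / (28.64 + 1536.4 + 159.9)
    = 47072 / 1724.9 ≈ 27.29 °C

T_f ≈ 27.3 °C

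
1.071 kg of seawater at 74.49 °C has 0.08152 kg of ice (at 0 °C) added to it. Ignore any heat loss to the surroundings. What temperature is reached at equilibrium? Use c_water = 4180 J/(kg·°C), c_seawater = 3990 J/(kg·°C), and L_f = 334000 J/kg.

T_f ≈ 63.1 °C

Let T be the final temperature. ΣQ_i = 0:
latent heat to melt: 0.08152·334000 = 27228
  meltwater 0→T: 0.08152·4180·T = 340.75 T
  seawater cools: 1.071·3990·(T − 74.49) = 4273.3(T − 74.49)
4614 T = 318317 − 27228 = 291090
T ≈ 63.09 °C. Since T > 0 °C, the all-ice-melts assumption holds.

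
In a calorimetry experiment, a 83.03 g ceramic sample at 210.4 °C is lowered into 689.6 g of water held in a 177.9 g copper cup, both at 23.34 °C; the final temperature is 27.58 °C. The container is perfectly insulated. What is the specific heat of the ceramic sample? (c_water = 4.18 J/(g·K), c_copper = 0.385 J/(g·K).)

c ≈ 0.824 J/(g·K)

Conservation of energy gives ΣQ = 0:
83.03·c·(27.58 − 210.4) + 689.6·4.18·(27.58 − 23.34) + 177.9·0.385·(27.58 − 23.34) = 0
-15180 c = -12512
c = -12512/-15180 ≈ 0.8243 J/(g·K)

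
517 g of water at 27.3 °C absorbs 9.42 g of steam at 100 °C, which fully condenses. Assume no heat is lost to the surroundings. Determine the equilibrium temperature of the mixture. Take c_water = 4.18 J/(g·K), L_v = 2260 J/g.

T_f ≈ 38.3 °C

Let T be the final temperature. ΣQ_i = 0:
latent heat released on condensation: 9.42×2260 = 21289; condensed water 100 °C→T: 39.38(T − 100); original water: 2161.1(T − 27.3)
2200.4 T = 21289 + 3937.6 + 58997 = 84224
T ≈ 38.28 °C (< 100 °C, so full condensation is consistent).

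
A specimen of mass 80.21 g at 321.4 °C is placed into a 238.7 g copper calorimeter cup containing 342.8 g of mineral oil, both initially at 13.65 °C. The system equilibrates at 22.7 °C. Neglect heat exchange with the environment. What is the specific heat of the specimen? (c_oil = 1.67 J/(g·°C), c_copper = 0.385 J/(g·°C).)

Setting the total heat transfer to zero:
80.21×c×(22.7 − 321.4) + 342.8×1.67×(22.7 − 13.65) + 238.7×0.385×(22.7 − 13.65) = 0
-23959 c = -6012.6
c = -6012.6/-23959 ≈ 0.251 J/(g·°C)

c ≈ 0.251 J/(g·°C)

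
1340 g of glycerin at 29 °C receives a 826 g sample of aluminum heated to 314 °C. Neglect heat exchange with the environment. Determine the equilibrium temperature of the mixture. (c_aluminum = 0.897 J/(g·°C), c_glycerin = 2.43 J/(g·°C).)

Set heat shed by the hot body equal to heat absorbed by the cold body:
826·0.897·(314 − T) = 1340·2.43·(T − 29)
740.92(314 − T) = 3256.2(T − 29)
3997.1 T = 327079  ⇒  T ≈ 81.83 °C

T_f ≈ 81.8 °C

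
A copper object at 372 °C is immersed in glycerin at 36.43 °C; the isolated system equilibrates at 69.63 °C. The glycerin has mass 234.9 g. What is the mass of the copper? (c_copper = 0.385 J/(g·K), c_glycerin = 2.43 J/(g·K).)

m ≈ 163 g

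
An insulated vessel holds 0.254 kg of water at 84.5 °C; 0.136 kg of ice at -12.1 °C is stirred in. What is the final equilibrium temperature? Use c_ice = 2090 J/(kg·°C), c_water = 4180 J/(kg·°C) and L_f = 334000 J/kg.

Net heat exchanged in the isolated system is zero:
warm ice to 0 °C: 0.136×2090×(0 − (-12.1)) = 3439.3
  fusion: m_ice L_f = 0.136×334000 = 45424
  warm the meltwater: 568.48 T
  water cools: 0.254×4180×(T − 84.5) = 1061.7(T − 84.5)
1630.2 T = 89715 − 48863 = 40852
T ≈ 25.06 °C — above 0 °C, consistent with complete melting.

T_f ≈ 25.1 °C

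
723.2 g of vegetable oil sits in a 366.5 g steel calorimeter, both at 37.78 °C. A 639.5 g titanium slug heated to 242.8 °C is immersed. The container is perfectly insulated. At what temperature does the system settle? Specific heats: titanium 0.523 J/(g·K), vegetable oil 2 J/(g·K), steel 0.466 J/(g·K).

Net heat exchanged in the isolated system is zero:
639.5*0.523*(T − 242.8) + 723.2*2*(T − 37.78) + 366.5*0.466*(T − 37.78) = 0
334.46(T − 242.8) + 1446.4(T − 37.78) + 170.79(T − 37.78) = 0
(334.46 + 1446.4 + 170.79) T = 334.46*242.8 + 1446.4*37.78 + 170.79*37.78
T = 142304/1951.6 ≈ 72.91 °C

T_f ≈ 72.9 °C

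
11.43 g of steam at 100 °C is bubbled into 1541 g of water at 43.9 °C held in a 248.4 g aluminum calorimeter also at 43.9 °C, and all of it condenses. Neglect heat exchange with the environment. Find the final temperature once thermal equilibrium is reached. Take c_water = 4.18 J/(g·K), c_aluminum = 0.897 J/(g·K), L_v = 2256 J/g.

T_f ≈ 48.1 °C

Conservation of energy gives ΣQ = 0:
condense steam: −11.43×2256 = −25786; condensed water 100 °C→T: 47.78(T − 100); water warms: 1541×4.18×(T − 43.9) = 6441.4(T − 43.9); cup: 222.81(T − 43.9)
6712 T = 25786 + 4777.7 + 292558 = 323122
T ≈ 48.14 °C, under the boiling point, so the assumption holds.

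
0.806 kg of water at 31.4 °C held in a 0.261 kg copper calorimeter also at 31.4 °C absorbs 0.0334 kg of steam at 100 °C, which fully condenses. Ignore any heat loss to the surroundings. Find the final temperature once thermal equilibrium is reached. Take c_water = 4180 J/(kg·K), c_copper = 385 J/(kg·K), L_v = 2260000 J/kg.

T_f ≈ 55.0 °C

Energy balance with sensible and latent terms:
condense steam: −0.0334·2260000 = −75484; condensate cools 100→T: 0.0334·4180·(T − 100) = 139.61(T − 100); original water: 3369.1(T − 31.4); cup: 100.48(T − 31.4)
3609.2 T = 75484 + 13961 + 108944 = 198390
T ≈ 54.97 °C — below 100 °C, confirming all the steam condensed.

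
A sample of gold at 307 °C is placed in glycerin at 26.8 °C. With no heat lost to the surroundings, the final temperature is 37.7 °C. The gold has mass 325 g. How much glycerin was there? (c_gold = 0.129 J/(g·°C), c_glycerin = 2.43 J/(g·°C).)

m ≈ 426 g

Energy conservation, ΣQ = 0:
325·0.129·(37.7 − 307) + m·2.43·(37.7 − 26.8) = 0
26.49 m = 11290
m = 11290/26.49 ≈ 426.3 g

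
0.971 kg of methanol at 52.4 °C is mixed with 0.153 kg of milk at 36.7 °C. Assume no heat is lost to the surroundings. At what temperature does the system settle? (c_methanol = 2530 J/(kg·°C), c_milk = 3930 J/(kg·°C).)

T_f ≈ 49.3 °C

|Q_methanol| = |Q_milk|:
0.971·2530·(52.4 − T) = 0.153·3930·(T − 36.7)
2456.6(52.4 − T) = 601.29(T − 36.7)
3057.9 T = 150795  ⇒  T ≈ 49.31 °C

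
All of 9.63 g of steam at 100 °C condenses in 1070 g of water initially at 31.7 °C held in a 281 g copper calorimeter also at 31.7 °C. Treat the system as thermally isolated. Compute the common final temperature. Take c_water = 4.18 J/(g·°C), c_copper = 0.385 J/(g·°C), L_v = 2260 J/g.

T_f ≈ 37.0 °C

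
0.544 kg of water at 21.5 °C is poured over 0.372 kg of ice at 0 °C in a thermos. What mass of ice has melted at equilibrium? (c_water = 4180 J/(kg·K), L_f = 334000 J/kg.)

Heat available from the water dropping to 0 °C: 0.544·4180·21.5 = 48889 J.
Melting all 0.372 kg of ice would need 0.372·334000 = 124248 J.
That's not enough to melt it all — equilibrium is at 0 °C with ice remaining.
m_melt = 48889 / L_f = 0.1464 kg.

m_melted ≈ 0.146 kg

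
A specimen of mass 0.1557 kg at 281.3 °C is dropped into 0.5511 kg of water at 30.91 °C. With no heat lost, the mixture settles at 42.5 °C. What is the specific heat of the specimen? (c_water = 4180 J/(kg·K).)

Let T be the final temperature. ΣQ_i = 0:
0.1557×c×(42.5 − 281.3) + 0.5511×4180×(42.5 − 30.91) = 0
-37.18 c = -26699
c = -26699/-37.18 ≈ 718.1 J/(kg·K)

c ≈ 718 J/(kg·K)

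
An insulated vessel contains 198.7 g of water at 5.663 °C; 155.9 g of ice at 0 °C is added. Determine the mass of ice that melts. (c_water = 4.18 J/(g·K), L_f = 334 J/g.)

m_melted ≈ 14.1 g

Heat available from the water dropping to 0 °C: 198.7×4.18×5.663 = 4703.5 J.
To melt every bit of ice: 155.9×334 = 52071 J.
Since 4703.5 < 52071 J, not all the ice melts; equilibrium is at 0 °C.
m_melt = 4703.5 / L_f = 14.08 g.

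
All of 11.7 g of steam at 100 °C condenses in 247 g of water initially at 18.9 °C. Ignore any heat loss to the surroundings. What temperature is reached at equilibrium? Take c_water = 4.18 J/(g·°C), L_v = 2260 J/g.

Conservation of energy gives ΣQ = 0:
steam→water at 100 °C releases m L_v = 11.7×2260 = 26442; condensate cools 100→T: 11.7×4.18×(T − 100) = 48.91(T − 100); water warms: 247×4.18×(T − 18.9) = 1032.5(T − 18.9)
1081.4 T = 26442 + 4890.6 + 19513 = 50846
T ≈ 47.02 °C — below 100 °C, confirming all the steam condensed.

T_f ≈ 47.0 °C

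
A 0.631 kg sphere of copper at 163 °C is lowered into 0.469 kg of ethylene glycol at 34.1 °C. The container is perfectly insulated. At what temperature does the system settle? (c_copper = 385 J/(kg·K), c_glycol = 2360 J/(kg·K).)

Heat gained plus heat lost sum to zero:
0.631·385·(T − 163) + 0.469·2360·(T − 34.1) = 0
242.94(T − 163) + 1106.8(T − 34.1) = 0
(242.94 + 1106.8) T = 242.94·163 + 1106.8·34.1
T ≈ 57.30 °C

T_f ≈ 57.3 °C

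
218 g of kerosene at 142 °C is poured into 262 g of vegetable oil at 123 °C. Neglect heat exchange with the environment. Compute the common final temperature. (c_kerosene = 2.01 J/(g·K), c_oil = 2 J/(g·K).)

T_f ≈ 131.7 °C

Let T be the final temperature. ΣQ_i = 0:
218*2.01*(T − 142) + 262*2*(T − 123) = 0
(438.18 + 524) T = 438.18*142 + 524*123
T = 126674 / 962.18 = 132 °C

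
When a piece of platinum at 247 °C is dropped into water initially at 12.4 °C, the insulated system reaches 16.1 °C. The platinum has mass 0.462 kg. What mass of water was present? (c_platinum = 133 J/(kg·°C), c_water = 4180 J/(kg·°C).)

m ≈ 0.917 kg

|Q_platinum| = |Q_water|:
0.462×133×(247 − 16.1) = m×4180×(16.1 − 12.4)
15466 m = 14188  ⇒  m ≈ 0.9174 kg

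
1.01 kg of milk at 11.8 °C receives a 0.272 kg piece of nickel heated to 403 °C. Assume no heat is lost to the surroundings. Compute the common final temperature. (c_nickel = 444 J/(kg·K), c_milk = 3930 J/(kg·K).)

Setting the total heat transfer to zero:
0.272*444*(T − 403) + 1.01*3930*(T − 11.8) = 0
4090.1 T = 95507
T ≈ 23.35 °C

T_f ≈ 23.4 °C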